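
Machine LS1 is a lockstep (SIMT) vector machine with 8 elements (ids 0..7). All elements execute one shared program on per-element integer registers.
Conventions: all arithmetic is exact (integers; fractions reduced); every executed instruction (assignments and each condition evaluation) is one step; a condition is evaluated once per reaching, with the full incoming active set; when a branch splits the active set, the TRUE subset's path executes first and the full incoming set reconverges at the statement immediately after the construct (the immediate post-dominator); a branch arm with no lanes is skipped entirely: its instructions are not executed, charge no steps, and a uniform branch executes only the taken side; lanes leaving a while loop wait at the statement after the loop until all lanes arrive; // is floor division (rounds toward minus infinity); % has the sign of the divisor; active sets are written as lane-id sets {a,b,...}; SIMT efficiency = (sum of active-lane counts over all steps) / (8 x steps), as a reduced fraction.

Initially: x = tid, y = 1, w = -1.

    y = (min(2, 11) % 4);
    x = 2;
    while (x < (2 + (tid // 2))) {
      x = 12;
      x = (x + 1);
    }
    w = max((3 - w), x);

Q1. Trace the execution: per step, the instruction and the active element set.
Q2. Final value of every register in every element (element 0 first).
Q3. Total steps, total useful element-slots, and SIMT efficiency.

step 0: y <- (min(2, 11) % 4)        {0,1,2,3,4,5,6,7}
step 1: x <- 2                       {0,1,2,3,4,5,6,7}
step 2: eval (x < (2 + (tid // 2)))  {0,1,2,3,4,5,6,7}
step 3: x <- 12                      {2,3,4,5,6,7}
step 4: x <- (x + 1)                 {2,3,4,5,6,7}
step 5: eval (x < (2 + (tid // 2)))  {2,3,4,5,6,7}
step 6: w <- max((3 - w), x)         {0,1,2,3,4,5,6,7}

Answer: 7 steps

x: 2,2,13,13,13,13,13,13
y: 2,2,2,2,2,2,2,2
w: 4,4,13,13,13,13,13,13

steps = 7; useful = 50; efficiency = 50/56 = 25/28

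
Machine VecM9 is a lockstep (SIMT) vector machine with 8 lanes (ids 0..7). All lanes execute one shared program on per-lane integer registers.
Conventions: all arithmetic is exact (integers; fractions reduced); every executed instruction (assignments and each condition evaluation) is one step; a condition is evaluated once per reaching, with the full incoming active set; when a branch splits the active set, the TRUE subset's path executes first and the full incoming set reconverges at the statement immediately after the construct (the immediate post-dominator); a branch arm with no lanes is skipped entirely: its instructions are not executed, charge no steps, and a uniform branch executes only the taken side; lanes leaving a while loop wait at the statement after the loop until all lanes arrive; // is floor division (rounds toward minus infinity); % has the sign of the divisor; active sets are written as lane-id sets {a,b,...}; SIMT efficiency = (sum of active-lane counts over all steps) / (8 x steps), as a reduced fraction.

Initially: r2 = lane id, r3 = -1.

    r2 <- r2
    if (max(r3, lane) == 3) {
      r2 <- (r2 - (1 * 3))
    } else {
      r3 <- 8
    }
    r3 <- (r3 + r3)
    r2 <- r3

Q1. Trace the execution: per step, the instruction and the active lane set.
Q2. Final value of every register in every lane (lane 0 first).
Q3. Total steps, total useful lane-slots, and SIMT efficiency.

step 0: r2 <- r2                     {0,1,2,3,4,5,6,7}
step 1: eval (max(r3, lane) == 3)    {0,1,2,3,4,5,6,7}
step 2: r2 <- (r2 - (1 * 3))         {3}
step 3: r3 <- 8                      {0,1,2,4,5,6,7}
step 4: r3 <- (r3 + r3)              {0,1,2,3,4,5,6,7}
step 5: r2 <- r3                     {0,1,2,3,4,5,6,7}

Answer: 6 steps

r2: 16,16,16,-2,16,16,16,16
r3: 16,16,16,-2,16,16,16,16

steps = 6; useful = 40; efficiency = 40/48 = 5/6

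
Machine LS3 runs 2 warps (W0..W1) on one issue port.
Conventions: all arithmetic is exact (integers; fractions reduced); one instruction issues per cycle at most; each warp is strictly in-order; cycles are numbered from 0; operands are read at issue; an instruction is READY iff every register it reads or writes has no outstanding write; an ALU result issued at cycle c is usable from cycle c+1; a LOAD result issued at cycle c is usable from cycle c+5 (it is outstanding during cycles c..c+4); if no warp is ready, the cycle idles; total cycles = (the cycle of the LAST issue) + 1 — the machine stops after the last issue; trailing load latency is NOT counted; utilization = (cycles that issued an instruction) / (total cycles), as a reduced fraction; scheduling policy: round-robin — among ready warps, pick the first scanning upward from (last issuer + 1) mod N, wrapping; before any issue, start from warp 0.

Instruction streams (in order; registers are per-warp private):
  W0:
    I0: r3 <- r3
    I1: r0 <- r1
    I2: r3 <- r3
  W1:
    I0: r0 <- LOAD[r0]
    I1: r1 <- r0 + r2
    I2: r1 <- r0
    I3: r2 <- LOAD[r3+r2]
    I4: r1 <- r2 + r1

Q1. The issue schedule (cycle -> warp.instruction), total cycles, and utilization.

cycle 0: W0.I0
cycle 1: W1.I0
cycle 2: W0.I1
cycle 3: W0.I2
cycle 4: idle
cycle 5: idle
cycle 6: W1.I1
cycle 7: W1.I2
cycle 8: W1.I3
cycle 9: idle
cycle 10: idle
cycle 11: idle
cycle 12: idle
cycle 13: W1.I4

Answer: 14 cycles, utilization 4/7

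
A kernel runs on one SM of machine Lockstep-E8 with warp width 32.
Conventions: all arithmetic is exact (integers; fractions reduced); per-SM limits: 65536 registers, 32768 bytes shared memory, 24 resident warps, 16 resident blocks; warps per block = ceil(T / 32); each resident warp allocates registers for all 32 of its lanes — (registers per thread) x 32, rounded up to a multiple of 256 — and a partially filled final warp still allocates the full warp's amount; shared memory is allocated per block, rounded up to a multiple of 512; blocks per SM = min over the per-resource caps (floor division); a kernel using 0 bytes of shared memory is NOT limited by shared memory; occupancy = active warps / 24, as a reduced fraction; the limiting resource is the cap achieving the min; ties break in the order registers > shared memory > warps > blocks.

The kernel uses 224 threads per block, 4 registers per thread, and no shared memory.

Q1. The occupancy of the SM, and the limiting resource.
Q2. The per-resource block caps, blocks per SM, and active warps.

Answer: occupancy 7/8, limited by warps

registers: 36 blocks
shared memory: no limit (kernel uses none)
warps: 3 blocks
blocks: 16 blocks

Answer: 3 blocks, 21 active warps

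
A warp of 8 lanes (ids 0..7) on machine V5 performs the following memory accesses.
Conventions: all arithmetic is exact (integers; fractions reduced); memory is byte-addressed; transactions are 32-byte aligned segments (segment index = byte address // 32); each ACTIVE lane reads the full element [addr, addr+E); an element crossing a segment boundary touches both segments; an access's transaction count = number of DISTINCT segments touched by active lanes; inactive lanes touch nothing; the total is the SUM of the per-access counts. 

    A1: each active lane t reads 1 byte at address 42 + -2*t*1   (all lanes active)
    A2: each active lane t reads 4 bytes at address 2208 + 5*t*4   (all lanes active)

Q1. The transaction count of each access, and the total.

A1: 2 transactions
A2: 5 transactions

Answer: 2,5; total 7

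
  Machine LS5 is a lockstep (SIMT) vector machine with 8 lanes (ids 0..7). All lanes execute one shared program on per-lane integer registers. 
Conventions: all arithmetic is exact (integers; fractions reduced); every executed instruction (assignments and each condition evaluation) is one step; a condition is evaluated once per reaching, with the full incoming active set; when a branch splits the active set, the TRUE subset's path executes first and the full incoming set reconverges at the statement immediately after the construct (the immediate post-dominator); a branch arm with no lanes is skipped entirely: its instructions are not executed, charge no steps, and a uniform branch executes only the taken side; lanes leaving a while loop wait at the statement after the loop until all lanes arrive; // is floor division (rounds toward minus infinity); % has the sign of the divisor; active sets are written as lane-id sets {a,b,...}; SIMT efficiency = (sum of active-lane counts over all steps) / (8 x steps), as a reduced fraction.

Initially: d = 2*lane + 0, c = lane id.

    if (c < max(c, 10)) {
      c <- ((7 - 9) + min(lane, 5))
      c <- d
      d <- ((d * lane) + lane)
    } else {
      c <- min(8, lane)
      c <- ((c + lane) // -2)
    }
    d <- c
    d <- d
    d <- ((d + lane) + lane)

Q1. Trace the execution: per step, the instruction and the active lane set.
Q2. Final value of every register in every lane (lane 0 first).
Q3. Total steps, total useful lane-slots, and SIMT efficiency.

step 0: eval (c < max(c, 10))        {0,1,2,3,4,5,6,7}
step 1: c <- ((7 - 9) + min(lane, 5)) {0,1,2,3,4,5,6,7}
step 2: c <- d                       {0,1,2,3,4,5,6,7}
step 3: d <- ((d * lane) + lane)     {0,1,2,3,4,5,6,7}
step 4: d <- c                       {0,1,2,3,4,5,6,7}
step 5: d <- d                       {0,1,2,3,4,5,6,7}
step 6: d <- ((d + lane) + lane)     {0,1,2,3,4,5,6,7}

Answer: 7 steps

d: 0,4,8,12,16,20,24,28
c: 0,2,4,6,8,10,12,14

steps = 7; useful = 56; efficiency = 56/56 = 1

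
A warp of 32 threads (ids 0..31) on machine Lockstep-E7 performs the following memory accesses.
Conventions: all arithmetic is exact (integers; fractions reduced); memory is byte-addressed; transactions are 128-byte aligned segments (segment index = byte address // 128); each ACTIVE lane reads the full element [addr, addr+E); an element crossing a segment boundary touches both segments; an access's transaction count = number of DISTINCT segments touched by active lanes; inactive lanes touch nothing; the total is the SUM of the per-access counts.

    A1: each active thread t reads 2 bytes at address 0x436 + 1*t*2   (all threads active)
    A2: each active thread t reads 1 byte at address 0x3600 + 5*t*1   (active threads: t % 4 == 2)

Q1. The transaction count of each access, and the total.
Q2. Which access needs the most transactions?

A1: 1 transaction
A2: 2 transactions

Answer: 1,2; total 3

Answer: A2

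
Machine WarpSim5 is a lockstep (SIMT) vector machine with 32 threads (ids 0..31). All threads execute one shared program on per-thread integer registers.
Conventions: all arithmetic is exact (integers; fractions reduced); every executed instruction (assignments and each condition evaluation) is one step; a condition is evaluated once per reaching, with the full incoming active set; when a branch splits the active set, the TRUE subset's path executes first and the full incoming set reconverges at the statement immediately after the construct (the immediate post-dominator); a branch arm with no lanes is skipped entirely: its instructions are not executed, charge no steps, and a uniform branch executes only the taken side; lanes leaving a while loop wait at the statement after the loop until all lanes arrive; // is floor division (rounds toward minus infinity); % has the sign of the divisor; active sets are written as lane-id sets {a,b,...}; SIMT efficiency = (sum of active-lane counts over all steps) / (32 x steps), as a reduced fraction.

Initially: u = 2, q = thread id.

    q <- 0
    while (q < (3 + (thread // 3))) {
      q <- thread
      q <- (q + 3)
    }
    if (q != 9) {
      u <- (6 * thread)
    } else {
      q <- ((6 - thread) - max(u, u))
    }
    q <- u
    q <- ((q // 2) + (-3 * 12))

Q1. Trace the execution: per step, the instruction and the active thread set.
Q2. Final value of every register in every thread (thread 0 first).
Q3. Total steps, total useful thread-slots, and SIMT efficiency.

step 0: q <- 0                       {0,1,2,3,4,5,6,7,8,9,10,11,12,13,14,15,16,17,18,19,20,21,22,23,24,25,26,27,28,29,30,31}
step 1: eval (q < (3 + (thread // 3))) {0,1,2,3,4,5,6,7,8,9,10,11,12,13,14,15,16,17,18,19,20,21,22,23,24,25,26,27,28,29,30,31}
step 2: q <- thread                  {0,1,2,3,4,5,6,7,8,9,10,11,12,13,14,15,16,17,18,19,20,21,22,23,24,25,26,27,28,29,30,31}
step 3: q <- (q + 3)                 {0,1,2,3,4,5,6,7,8,9,10,11,12,13,14,15,16,17,18,19,20,21,22,23,24,25,26,27,28,29,30,31}
step 4: eval (q < (3 + (thread // 3))) {0,1,2,3,4,5,6,7,8,9,10,11,12,13,14,15,16,17,18,19,20,21,22,23,24,25,26,27,28,29,30,31}
step 5: eval (q != 9)                {0,1,2,3,4,5,6,7,8,9,10,11,12,13,14,15,16,17,18,19,20,21,22,23,24,25,26,27,28,29,30,31}
step 6: u <- (6 * thread)            {0,1,2,3,4,5,7,8,9,10,11,12,13,14,15,16,17,18,19,20,21,22,23,24,25,26,27,28,29,30,31}
step 7: q <- ((6 - thread) - max(u, u)) {6}
step 8: q <- u                       {0,1,2,3,4,5,6,7,8,9,10,11,12,13,14,15,16,17,18,19,20,21,22,23,24,25,26,27,28,29,30,31}
step 9: q <- ((q // 2) + (-3 * 12))  {0,1,2,3,4,5,6,7,8,9,10,11,12,13,14,15,16,17,18,19,20,21,22,23,24,25,26,27,28,29,30,31}

Answer: 10 steps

u: 0,6,12,18,24,30,2,42,48,54,60,66,72,78,84,90,96,102,108,114,120,126,132,138,144,150,156,162,168,174,180,186
q: -36,-33,-30,-27,-24,-21,-35,-15,-12,-9,-6,-3,0,3,6,9,12,15,18,21,24,27,30,33,36,39,42,45,48,51,54,57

steps = 10; useful = 288; efficiency = 288/320 = 9/10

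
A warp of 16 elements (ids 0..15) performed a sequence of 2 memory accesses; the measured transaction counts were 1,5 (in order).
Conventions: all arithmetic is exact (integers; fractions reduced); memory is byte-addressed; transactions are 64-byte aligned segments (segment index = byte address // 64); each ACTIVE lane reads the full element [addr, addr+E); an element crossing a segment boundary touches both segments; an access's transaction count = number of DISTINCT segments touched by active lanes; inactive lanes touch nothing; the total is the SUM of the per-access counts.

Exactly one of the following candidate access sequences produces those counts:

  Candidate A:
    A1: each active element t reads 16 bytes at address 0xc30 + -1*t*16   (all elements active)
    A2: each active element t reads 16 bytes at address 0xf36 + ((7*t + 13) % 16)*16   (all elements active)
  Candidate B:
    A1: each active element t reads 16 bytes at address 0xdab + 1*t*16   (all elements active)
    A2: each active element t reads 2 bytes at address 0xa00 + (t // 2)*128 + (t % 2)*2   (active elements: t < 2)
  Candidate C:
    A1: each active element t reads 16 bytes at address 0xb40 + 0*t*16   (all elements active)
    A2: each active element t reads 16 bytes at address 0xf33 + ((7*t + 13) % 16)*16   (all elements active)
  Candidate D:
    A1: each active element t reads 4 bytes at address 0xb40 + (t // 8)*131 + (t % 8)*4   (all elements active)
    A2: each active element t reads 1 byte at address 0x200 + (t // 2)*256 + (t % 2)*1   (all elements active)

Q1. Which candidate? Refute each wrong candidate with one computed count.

A: A1 gives 4 transactions, not 1
B: A1 gives 5 transactions, not 1
D: A1 gives 2 transactions, not 1
C: all counts match (1,5)

Answer: C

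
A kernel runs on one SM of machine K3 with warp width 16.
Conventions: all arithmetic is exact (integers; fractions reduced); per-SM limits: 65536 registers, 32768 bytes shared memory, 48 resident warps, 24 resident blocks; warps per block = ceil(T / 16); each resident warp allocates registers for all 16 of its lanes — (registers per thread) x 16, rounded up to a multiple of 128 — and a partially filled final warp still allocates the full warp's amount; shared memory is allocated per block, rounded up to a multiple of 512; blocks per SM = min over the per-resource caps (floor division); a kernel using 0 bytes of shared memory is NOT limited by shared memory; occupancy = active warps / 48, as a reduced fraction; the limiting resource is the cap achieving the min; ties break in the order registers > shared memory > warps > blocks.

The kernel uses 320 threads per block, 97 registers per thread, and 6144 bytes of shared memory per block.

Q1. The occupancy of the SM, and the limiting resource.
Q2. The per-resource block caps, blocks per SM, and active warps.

Answer: occupancy 5/12, limited by registers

registers: 1 block
shared memory: 5 blocks
warps: 2 blocks
blocks: 24 blocks

Answer: 1 block, 20 active warps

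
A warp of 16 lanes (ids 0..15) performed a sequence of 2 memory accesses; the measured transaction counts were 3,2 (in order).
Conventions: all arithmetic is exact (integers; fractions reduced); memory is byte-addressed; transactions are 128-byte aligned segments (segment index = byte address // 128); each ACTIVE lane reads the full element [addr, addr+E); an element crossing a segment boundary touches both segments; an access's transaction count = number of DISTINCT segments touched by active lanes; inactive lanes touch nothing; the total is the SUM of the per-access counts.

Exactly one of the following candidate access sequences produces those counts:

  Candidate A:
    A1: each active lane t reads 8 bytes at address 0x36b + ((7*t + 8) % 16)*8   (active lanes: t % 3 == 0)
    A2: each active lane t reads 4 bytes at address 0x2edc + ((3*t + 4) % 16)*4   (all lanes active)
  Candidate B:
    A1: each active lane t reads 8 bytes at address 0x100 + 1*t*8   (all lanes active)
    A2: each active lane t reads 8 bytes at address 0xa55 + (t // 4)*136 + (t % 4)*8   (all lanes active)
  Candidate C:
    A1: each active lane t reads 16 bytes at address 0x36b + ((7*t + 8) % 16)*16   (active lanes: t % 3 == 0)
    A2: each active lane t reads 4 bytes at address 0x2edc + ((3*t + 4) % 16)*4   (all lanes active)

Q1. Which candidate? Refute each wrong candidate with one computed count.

A: A1 gives 2 transactions, not 3
B: A1 gives 1 transaction, not 3
C: all counts match (3,2)

Answer: C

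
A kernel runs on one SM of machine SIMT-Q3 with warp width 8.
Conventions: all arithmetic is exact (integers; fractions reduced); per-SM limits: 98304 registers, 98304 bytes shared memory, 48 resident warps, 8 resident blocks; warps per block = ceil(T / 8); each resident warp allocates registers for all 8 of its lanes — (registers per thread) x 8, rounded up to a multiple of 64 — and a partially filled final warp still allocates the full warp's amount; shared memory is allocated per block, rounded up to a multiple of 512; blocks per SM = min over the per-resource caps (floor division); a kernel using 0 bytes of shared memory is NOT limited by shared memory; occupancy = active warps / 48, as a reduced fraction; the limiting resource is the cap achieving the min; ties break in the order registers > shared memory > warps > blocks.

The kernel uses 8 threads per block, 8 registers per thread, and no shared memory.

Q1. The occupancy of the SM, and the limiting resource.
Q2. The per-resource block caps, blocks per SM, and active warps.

Answer: occupancy 1/6, limited by blocks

registers: 1536 blocks
shared memory: no limit (kernel uses none)
warps: 48 blocks
blocks: 8 blocks

Answer: 8 blocks, 8 active warps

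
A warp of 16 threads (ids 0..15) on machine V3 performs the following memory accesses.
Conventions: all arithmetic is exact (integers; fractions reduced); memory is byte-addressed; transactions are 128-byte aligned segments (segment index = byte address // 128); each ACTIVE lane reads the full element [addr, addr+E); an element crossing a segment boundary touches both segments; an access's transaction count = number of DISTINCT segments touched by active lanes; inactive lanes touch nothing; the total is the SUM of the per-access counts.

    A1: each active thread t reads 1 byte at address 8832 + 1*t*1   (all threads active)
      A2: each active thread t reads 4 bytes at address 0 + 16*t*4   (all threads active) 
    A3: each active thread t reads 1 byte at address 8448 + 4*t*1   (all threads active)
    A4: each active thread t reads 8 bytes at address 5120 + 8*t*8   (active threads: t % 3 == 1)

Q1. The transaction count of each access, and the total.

A1: 1 transaction
A2: 8 transactions
A3: 1 transaction
A4: 5 transactions

Answer: 1,8,1,5; total 15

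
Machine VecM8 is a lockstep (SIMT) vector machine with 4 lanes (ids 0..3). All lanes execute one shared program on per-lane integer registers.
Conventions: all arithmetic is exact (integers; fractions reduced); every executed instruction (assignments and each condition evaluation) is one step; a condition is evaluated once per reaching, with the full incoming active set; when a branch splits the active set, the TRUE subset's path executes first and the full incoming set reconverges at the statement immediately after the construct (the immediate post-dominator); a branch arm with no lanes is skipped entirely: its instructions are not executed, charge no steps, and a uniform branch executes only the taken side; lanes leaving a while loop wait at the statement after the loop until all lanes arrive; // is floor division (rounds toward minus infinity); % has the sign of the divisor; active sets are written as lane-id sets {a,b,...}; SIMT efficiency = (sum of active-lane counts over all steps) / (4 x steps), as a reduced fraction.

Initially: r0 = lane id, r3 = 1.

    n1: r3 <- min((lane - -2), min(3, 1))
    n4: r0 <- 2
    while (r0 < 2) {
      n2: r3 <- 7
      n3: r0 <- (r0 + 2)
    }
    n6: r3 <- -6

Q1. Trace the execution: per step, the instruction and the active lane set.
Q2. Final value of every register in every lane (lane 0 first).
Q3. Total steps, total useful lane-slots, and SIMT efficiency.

step 0: r3 <- min((lane - -2), min(3, 1)) {0,1,2,3}
step 1: r0 <- 2                      {0,1,2,3}
step 2: eval (r0 < 2)                {0,1,2,3}
step 3: r3 <- -6                     {0,1,2,3}

Answer: 4 steps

r0: 2,2,2,2
r3: -6,-6,-6,-6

steps = 4; useful = 16; efficiency = 16/16 = 1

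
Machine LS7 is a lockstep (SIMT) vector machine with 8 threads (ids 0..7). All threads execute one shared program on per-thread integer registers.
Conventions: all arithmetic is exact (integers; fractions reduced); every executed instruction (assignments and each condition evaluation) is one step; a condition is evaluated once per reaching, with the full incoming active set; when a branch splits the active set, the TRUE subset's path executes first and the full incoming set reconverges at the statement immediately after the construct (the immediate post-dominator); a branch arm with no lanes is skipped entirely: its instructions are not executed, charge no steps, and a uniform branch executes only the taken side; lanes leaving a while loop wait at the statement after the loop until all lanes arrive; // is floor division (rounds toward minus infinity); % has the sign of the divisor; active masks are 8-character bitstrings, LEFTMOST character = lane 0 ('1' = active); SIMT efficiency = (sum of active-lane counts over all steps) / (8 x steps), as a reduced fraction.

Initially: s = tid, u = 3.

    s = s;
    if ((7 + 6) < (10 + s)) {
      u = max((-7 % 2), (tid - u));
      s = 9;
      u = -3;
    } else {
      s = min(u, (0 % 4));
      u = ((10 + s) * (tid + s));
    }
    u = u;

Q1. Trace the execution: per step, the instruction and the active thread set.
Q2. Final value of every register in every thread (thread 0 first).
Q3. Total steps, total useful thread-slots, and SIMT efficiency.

step 0: s <- s                       11111111
step 1: eval ((7 + 6) < (10 + s))    11111111
step 2: u <- max((-7 % 2), (tid - u)) 00001111
step 3: s <- 9                       00001111
step 4: u <- -3                      00001111
step 5: s <- min(u, (0 % 4))         11110000
step 6: u <- ((10 + s) * (tid + s))  11110000
step 7: u <- u                       11111111

Answer: 8 steps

s: 0,0,0,0,9,9,9,9
u: 0,10,20,30,-3,-3,-3,-3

steps = 8; useful = 44; efficiency = 44/64 = 11/16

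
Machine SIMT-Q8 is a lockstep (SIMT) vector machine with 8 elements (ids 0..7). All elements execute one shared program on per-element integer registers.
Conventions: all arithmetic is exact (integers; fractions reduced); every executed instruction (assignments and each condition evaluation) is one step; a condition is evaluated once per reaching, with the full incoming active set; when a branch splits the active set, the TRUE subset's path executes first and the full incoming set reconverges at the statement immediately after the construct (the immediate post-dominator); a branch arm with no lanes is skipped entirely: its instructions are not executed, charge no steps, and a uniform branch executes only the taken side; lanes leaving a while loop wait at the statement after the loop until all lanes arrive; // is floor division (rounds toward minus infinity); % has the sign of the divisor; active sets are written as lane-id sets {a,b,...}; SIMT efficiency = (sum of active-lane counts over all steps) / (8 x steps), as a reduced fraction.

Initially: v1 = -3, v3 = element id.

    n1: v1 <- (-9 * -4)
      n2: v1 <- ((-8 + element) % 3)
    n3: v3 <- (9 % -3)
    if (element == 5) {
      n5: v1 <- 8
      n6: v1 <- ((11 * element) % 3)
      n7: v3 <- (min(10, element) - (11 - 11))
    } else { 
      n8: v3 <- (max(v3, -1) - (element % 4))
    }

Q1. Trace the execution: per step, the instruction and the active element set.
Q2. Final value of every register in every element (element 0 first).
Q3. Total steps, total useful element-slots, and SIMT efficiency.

step 0: v1 <- (-9 * -4)              {0,1,2,3,4,5,6,7}
step 1: v1 <- ((-8 + element) % 3)   {0,1,2,3,4,5,6,7}
step 2: v3 <- (9 % -3)               {0,1,2,3,4,5,6,7}
step 3: eval (element == 5)          {0,1,2,3,4,5,6,7}
step 4: v1 <- 8                      {5}
step 5: v1 <- ((11 * element) % 3)   {5}
step 6: v3 <- (min(10, element) - (11 - 11)) {5}
step 7: v3 <- (max(v3, -1) - (element % 4)) {0,1,2,3,4,6,7}

Answer: 8 steps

v1: 1,2,0,1,2,1,1,2
v3: 0,-1,-2,-3,0,5,-2,-3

steps = 8; useful = 42; efficiency = 42/64 = 21/32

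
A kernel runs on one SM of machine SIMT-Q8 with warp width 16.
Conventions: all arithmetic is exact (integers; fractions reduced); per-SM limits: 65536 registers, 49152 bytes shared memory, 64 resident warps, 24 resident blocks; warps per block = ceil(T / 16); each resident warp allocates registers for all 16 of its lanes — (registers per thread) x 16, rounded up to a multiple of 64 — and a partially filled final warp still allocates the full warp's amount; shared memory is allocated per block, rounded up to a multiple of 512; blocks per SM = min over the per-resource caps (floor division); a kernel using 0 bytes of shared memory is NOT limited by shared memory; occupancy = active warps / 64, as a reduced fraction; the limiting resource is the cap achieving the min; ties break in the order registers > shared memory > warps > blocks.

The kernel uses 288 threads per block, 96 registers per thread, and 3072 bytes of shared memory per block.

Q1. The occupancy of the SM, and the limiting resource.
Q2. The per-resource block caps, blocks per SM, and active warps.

Answer: occupancy 9/16, limited by registers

registers: 2 blocks
shared memory: 16 blocks
warps: 3 blocks
blocks: 24 blocks

Answer: 2 blocks, 36 active warps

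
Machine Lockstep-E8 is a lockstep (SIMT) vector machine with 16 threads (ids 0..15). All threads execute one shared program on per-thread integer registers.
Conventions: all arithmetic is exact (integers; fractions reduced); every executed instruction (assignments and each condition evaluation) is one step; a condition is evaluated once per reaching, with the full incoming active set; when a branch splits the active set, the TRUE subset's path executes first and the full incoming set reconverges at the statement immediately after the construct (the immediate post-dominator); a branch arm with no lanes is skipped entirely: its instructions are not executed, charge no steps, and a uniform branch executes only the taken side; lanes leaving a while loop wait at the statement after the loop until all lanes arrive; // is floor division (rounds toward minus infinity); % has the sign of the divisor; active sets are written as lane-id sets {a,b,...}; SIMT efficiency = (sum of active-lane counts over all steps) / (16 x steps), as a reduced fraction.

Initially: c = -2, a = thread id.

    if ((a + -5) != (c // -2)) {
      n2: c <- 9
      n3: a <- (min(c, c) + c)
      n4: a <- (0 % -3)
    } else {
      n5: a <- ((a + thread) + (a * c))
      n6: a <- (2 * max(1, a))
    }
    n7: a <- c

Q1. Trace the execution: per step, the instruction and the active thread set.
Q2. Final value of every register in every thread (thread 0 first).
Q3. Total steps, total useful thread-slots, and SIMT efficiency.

step 0: eval ((a + -5) != (c // -2)) {0,1,2,3,4,5,6,7,8,9,10,11,12,13,14,15}
step 1: c <- 9                       {0,1,2,3,4,5,7,8,9,10,11,12,13,14,15}
step 2: a <- (min(c, c) + c)         {0,1,2,3,4,5,7,8,9,10,11,12,13,14,15}
step 3: a <- (0 % -3)                {0,1,2,3,4,5,7,8,9,10,11,12,13,14,15}
step 4: a <- ((a + thread) + (a * c)) {6}
step 5: a <- (2 * max(1, a))         {6}
step 6: a <- c                       {0,1,2,3,4,5,6,7,8,9,10,11,12,13,14,15}

Answer: 7 steps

c: 9,9,9,9,9,9,-2,9,9,9,9,9,9,9,9,9
a: 9,9,9,9,9,9,-2,9,9,9,9,9,9,9,9,9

steps = 7; useful = 79; efficiency = 79/112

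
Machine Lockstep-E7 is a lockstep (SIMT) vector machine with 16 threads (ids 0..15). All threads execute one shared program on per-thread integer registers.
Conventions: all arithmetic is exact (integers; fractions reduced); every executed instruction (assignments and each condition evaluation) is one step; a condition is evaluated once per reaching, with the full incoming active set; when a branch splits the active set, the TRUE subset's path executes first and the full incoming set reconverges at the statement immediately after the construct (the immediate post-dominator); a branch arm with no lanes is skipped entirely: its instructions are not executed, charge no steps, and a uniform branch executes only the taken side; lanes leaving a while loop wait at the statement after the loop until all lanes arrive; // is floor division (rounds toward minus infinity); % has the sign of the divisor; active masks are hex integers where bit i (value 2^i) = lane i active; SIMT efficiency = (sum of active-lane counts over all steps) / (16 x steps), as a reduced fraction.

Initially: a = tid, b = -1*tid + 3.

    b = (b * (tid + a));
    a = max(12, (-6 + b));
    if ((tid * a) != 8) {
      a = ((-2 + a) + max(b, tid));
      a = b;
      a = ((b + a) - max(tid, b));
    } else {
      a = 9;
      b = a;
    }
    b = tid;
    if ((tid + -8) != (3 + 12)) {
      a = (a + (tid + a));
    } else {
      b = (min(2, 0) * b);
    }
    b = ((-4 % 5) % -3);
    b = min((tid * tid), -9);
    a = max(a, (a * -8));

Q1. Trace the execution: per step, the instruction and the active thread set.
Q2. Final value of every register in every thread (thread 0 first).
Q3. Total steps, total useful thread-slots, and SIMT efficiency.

step 0: b <- (b * (tid + a))         0xffff
step 1: a <- max(12, (-6 + b))       0xffff
step 2: eval ((tid * a) != 8)        0xffff
step 3: a <- ((-2 + a) + max(b, tid)) 0xffff
step 4: a <- b                       0xffff
step 5: a <- ((b + a) - max(tid, b)) 0xffff
step 6: b <- tid                     0xffff
step 7: eval ((tid + -8) != (3 + 12)) 0xffff
step 8: a <- (a + (tid + a))         0xffff
step 9: b <- ((-4 % 5) % -3)         0xffff
step 10: b <- min((tid * tid), -9)    0xffff
step 11: a <- max(a, (a * -8))        0xffff

Answer: 12 steps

a: 0,9,10,24,288,680,1200,1848,2624,3528,4560,5720,7008,8424,9968,11640
b: -9,-9,-9,-9,-9,-9,-9,-9,-9,-9,-9,-9,-9,-9,-9,-9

steps = 12; useful = 192; efficiency = 192/192 = 1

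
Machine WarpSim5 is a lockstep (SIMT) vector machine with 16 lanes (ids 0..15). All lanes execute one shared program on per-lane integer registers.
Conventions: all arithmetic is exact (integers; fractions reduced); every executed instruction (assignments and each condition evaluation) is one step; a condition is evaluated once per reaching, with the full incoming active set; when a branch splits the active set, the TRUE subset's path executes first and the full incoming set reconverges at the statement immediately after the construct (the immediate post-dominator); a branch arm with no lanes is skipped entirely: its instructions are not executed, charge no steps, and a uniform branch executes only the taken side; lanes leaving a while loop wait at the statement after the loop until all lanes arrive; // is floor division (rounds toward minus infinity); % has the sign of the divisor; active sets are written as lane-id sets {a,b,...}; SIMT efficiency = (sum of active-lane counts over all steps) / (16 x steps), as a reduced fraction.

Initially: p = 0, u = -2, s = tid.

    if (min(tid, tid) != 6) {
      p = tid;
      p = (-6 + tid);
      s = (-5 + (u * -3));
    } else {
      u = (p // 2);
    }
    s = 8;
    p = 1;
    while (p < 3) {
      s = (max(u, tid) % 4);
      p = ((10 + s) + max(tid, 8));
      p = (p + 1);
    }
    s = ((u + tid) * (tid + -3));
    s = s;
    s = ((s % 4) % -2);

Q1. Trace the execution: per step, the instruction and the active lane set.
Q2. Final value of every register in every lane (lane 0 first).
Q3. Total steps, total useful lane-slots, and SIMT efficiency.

step 0: eval (min(tid, tid) != 6)    {0,1,2,3,4,5,6,7,8,9,10,11,12,13,14,15}
step 1: p <- tid                     {0,1,2,3,4,5,7,8,9,10,11,12,13,14,15}
step 2: p <- (-6 + tid)              {0,1,2,3,4,5,7,8,9,10,11,12,13,14,15}
step 3: s <- (-5 + (u * -3))         {0,1,2,3,4,5,7,8,9,10,11,12,13,14,15}
step 4: u <- (p // 2)                {6}
step 5: s <- 8                       {0,1,2,3,4,5,6,7,8,9,10,11,12,13,14,15}
step 6: p <- 1                       {0,1,2,3,4,5,6,7,8,9,10,11,12,13,14,15}
step 7: eval (p < 3)                 {0,1,2,3,4,5,6,7,8,9,10,11,12,13,14,15}
step 8: s <- (max(u, tid) % 4)       {0,1,2,3,4,5,6,7,8,9,10,11,12,13,14,15}
step 9: p <- ((10 + s) + max(tid, 8)) {0,1,2,3,4,5,6,7,8,9,10,11,12,13,14,15}
step 10: p <- (p + 1)                 {0,1,2,3,4,5,6,7,8,9,10,11,12,13,14,15}
step 11: eval (p < 3)                 {0,1,2,3,4,5,6,7,8,9,10,11,12,13,14,15}
step 12: s <- ((u + tid) * (tid + -3)) {0,1,2,3,4,5,6,7,8,9,10,11,12,13,14,15}
step 13: s <- s                       {0,1,2,3,4,5,6,7,8,9,10,11,12,13,14,15}
step 14: s <- ((s % 4) % -2)          {0,1,2,3,4,5,6,7,8,9,10,11,12,13,14,15}

Answer: 15 steps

p: 19,20,21,22,19,20,21,22,19,21,23,25,23,25,27,29
u: -2,-2,-2,-2,-2,-2,0,-2,-2,-2,-2,-2,-2,-2,-2,-2
s: 0,0,0,0,0,0,0,0,0,0,0,0,0,0,0,0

steps = 15; useful = 222; efficiency = 222/240 = 37/40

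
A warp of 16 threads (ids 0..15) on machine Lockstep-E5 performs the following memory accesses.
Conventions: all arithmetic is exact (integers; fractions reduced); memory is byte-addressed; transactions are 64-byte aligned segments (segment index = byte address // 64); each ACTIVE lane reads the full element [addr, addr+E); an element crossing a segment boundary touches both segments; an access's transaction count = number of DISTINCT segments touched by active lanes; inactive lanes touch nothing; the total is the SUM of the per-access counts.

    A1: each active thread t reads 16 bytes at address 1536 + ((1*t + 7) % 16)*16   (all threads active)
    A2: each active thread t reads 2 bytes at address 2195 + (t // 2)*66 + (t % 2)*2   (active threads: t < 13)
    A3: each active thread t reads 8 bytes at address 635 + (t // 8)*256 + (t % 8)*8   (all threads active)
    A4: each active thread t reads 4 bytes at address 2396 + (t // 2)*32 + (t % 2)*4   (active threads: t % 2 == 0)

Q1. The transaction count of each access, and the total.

A1: 4 transactions
A2: 7 transactions
A3: 4 transactions
A4: 4 transactions

Answer: 4,7,4,4; total 19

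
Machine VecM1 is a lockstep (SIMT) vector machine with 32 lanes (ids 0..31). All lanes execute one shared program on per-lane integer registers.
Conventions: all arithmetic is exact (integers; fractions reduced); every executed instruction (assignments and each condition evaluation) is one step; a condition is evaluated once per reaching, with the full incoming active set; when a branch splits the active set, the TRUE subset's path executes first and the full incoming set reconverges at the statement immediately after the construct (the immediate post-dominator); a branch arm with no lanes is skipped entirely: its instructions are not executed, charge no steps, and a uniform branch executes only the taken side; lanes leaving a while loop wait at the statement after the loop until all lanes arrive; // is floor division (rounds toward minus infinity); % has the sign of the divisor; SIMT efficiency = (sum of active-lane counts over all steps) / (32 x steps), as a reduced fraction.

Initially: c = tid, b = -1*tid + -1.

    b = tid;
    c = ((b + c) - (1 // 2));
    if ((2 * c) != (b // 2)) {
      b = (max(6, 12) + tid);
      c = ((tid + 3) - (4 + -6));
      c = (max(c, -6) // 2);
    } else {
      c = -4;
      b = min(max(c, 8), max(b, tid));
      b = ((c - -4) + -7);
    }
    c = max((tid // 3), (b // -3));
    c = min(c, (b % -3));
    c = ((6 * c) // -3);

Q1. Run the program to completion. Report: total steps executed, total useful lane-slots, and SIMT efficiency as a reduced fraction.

Answer: 12 steps, 288 useful, 3/4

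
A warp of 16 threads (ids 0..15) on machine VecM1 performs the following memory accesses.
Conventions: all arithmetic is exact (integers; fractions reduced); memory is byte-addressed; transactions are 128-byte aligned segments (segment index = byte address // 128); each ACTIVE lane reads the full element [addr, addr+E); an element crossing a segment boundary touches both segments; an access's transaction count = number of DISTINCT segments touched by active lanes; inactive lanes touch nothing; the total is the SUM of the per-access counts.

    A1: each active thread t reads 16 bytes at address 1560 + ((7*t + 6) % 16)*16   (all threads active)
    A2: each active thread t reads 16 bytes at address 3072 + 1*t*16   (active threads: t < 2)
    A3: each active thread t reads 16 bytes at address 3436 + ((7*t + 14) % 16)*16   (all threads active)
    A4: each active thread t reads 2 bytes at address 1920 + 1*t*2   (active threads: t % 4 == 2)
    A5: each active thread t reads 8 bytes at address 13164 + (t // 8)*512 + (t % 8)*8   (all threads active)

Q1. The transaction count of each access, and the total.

A1: 3 transactions
A2: 1 transaction
A3: 3 transactions
A4: 1 transaction
A5: 4 transactions

Answer: 3,1,3,1,4; total 12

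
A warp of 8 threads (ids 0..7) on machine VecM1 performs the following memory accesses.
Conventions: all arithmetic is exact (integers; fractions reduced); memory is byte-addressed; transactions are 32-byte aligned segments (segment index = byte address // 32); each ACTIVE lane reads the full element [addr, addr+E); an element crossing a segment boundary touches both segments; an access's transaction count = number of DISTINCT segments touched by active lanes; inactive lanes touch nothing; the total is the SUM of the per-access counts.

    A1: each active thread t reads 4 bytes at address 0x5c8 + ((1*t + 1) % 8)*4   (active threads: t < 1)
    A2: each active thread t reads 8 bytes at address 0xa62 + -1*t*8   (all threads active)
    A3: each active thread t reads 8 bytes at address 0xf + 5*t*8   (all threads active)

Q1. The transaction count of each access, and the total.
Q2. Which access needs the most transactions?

A1: 1 transaction
A2: 3 transactions
A3: 10 transactions

Answer: 1,3,10; total 14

Answer: A3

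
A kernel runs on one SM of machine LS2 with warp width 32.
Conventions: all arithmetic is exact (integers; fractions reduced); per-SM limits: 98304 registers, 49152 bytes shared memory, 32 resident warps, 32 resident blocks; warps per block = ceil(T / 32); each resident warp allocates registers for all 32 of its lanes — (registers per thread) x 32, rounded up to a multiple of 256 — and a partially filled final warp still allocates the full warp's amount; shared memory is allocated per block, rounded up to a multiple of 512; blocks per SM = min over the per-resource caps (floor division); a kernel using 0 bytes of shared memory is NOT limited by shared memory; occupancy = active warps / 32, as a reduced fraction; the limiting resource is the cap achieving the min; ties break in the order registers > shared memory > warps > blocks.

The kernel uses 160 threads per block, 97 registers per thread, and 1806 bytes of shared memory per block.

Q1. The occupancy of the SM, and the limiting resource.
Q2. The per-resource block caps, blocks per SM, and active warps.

Answer: occupancy 25/32, limited by registers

registers: 5 blocks
shared memory: 24 blocks
warps: 6 blocks
blocks: 32 blocks

Answer: 5 blocks, 25 active warps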